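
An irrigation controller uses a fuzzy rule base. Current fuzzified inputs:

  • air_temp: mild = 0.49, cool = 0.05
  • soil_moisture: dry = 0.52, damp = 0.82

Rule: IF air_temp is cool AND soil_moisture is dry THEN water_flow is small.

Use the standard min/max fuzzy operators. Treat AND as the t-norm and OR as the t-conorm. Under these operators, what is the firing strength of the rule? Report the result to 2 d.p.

0.05

firing strength: cool=0.05, dry=0.52; AND[min(a, b)] → w = 0.05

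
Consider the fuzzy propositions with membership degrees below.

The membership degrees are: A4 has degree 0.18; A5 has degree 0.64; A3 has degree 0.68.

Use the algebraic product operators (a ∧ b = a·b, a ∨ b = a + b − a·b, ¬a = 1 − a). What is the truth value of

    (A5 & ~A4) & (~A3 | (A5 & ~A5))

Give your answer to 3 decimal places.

~A4 = 1 − 0.1800 = 0.8200
A5 & ~A4 = a·b on (0.6400, 0.8200) = 0.5248
~A3 = 1 − 0.6800 = 0.3200
~A5 = 1 − 0.6400 = 0.3600
A5 & ~A5 = a·b on (0.6400, 0.3600) = 0.2304
~A3 | (A5 & ~A5) = a + b − a·b on (0.3200, 0.2304) = 0.4767
(A5 & ~A4) & (~A3 | (A5 & ~A5)) = a·b on (0.5248, 0.4767) = 0.2502

0.250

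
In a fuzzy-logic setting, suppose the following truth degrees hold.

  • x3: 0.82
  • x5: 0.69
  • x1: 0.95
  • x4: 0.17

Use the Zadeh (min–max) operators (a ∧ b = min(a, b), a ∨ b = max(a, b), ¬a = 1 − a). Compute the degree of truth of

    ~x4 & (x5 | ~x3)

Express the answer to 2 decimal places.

~x4 = 1 − 0.17 = 0.83
~x3 = 1 − 0.82 = 0.18
x5 | ~x3 = max(a, b) on (0.69, 0.18) = 0.69
~x4 & (x5 | ~x3) = min(a, b) on (0.83, 0.69) = 0.69

0.69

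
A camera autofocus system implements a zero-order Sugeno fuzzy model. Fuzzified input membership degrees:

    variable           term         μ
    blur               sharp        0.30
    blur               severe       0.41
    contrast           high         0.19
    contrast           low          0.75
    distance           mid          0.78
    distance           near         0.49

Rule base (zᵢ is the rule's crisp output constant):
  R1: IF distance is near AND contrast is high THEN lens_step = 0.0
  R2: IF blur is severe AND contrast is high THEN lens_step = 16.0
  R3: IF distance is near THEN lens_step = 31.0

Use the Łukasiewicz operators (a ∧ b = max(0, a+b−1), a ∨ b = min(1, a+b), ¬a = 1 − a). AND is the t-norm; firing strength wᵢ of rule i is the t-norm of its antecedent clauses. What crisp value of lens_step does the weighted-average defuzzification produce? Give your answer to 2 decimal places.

31.00

R1 (z=0.0): near=0.49, high=0.19; AND[max(0, a+b−1)] → w = 0.00
R2 (z=16.0): severe=0.41, high=0.19; AND[max(0, a+b−1)] → w = 0.00
R3 (z=31.0): near=0.49 → w = 0.49
Weighted average = (0.00·0.0 + 0.00·16.0 + 0.49·31.0) / (0.00 + 0.00 + 0.49)
  = 15.1900 / 0.4900 = 31.00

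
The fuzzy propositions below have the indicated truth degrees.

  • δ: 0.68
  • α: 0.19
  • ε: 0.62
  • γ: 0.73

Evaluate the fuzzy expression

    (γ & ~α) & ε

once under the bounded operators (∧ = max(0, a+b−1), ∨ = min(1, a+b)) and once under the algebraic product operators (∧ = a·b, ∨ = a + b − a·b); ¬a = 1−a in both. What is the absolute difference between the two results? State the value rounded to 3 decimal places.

Under bounded:
  ~α = 1 − 0.19 = 0.81
  γ & ~α = max(0, a+b−1) on (0.73, 0.81) = 0.54
  (γ & ~α) & ε = max(0, a+b−1) on (0.54, 0.62) = 0.16
  → value = 0.1600
Under algebraic product:
  ~α = 1 − 0.1900 = 0.8100
  γ & ~α = a·b on (0.7300, 0.8100) = 0.5913
  (γ & ~α) & ε = a·b on (0.5913, 0.6200) = 0.3666
  → value = 0.3666
|0.1600 − 0.3666| = 0.207

0.207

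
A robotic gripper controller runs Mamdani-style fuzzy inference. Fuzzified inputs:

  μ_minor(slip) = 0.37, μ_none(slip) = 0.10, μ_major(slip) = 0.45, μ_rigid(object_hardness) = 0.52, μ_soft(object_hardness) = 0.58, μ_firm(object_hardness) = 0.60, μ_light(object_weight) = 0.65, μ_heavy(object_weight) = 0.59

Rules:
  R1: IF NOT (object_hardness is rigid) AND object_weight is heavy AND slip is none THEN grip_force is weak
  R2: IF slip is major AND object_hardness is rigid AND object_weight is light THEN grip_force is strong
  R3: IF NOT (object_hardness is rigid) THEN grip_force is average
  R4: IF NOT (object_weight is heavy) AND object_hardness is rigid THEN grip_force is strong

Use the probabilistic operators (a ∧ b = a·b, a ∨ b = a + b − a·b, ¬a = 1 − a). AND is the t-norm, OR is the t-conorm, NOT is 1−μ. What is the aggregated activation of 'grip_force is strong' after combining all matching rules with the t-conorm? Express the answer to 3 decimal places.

0.333

R1: ¬rigid=1−0.52=0.48, heavy=0.59, none=0.10; AND[a·b] → w = 0.0283
R2: major=0.45, rigid=0.52, light=0.65; AND[a·b] → w = 0.1521
R3: ¬rigid=1−0.52=0.48 → w = 0.4800
R4: ¬heavy=1−0.59=0.41, rigid=0.52; AND[a·b] → w = 0.2132
Rules with consequent 'strong': {R2, R4} → strengths 0.1521, 0.2132
Aggregate via t-conorm [a + b − a·b]: 0.3329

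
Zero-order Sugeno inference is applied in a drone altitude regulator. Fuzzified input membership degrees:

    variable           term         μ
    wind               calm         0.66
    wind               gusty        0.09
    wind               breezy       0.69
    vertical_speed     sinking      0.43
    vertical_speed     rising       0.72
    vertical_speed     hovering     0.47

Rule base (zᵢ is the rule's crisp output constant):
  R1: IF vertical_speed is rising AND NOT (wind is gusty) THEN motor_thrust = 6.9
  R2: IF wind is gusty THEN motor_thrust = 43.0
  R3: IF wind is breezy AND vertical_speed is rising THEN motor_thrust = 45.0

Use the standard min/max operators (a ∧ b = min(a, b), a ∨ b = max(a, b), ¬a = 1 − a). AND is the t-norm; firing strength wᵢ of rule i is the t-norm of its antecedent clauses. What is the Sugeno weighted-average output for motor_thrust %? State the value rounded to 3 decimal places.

26.592

R1 (z=6.9): rising=0.72, ¬gusty=1−0.09=0.91; AND[min(a, b)] → w = 0.72
R2 (z=43.0): gusty=0.09 → w = 0.09
R3 (z=45.0): breezy=0.69, rising=0.72; AND[min(a, b)] → w = 0.69
Weighted average = (0.72·6.9 + 0.09·43.0 + 0.69·45.0) / (0.72 + 0.09 + 0.69)
  = 39.8880 / 1.5000 = 26.592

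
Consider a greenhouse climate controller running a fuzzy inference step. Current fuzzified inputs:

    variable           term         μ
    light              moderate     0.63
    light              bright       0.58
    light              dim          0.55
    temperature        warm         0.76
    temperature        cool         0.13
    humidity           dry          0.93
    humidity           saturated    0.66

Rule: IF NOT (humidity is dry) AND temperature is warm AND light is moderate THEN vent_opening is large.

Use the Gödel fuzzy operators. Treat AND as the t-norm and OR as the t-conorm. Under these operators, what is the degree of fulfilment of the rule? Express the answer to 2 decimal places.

firing strength: ¬dry=1−0.93=0.07, warm=0.76, moderate=0.63; AND[min(a, b)] → w = 0.07

0.07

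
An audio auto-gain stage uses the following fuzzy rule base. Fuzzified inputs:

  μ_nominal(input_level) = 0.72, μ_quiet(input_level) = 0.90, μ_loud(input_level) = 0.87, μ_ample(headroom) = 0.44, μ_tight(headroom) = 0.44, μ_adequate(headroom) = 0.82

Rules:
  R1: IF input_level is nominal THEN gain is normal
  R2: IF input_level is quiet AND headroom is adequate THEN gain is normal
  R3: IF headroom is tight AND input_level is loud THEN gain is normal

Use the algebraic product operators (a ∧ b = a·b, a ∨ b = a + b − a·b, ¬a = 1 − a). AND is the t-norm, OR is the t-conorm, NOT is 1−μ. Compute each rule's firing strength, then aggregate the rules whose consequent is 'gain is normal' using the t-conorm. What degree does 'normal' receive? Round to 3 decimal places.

R1: nominal=0.72 → w = 0.7200
R2: quiet=0.90, adequate=0.82; AND[a·b] → w = 0.7380
R3: tight=0.44, loud=0.87; AND[a·b] → w = 0.3828
Rules with consequent 'normal': {R1, R2, R3} → strengths 0.7200, 0.7380, 0.3828
Aggregate via t-conorm [a + b − a·b]: 0.9547

0.955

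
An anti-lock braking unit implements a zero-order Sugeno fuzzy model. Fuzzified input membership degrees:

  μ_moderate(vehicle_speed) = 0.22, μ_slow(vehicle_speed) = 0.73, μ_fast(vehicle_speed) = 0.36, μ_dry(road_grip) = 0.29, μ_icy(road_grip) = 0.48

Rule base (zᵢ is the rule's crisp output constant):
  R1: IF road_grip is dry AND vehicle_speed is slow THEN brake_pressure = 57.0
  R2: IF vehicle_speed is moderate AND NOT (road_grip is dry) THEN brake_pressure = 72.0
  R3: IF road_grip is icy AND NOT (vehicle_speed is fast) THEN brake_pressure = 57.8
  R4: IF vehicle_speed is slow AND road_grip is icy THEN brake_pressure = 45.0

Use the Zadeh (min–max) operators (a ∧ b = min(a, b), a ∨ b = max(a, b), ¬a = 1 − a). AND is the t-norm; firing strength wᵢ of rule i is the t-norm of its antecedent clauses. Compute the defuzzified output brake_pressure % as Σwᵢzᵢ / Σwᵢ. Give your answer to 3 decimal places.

R1 (z=57.0): dry=0.29, slow=0.73; AND[min(a, b)] → w = 0.29
R2 (z=72.0): moderate=0.22, ¬dry=1−0.29=0.71; AND[min(a, b)] → w = 0.22
R3 (z=57.8): icy=0.48, ¬fast=1−0.36=0.64; AND[min(a, b)] → w = 0.48
R4 (z=45.0): slow=0.73, icy=0.48; AND[min(a, b)] → w = 0.48
Weighted average = (0.29·57.0 + 0.22·72.0 + 0.48·57.8 + 0.48·45.0) / (0.29 + 0.22 + 0.48 + 0.48)
  = 81.7140 / 1.4700 = 55.588

55.588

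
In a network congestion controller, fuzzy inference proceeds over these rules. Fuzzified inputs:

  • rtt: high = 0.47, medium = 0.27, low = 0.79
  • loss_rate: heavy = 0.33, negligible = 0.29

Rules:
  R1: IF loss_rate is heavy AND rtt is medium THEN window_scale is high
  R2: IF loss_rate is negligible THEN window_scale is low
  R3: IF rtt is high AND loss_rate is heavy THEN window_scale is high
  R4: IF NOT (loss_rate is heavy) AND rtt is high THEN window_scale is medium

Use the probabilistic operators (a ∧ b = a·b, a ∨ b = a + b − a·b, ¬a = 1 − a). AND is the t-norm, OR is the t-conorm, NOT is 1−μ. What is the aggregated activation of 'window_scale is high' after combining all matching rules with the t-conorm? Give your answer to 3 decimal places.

0.230

R1: heavy=0.33, medium=0.27; AND[a·b] → w = 0.0891
R2: negligible=0.29 → w = 0.2900
R3: high=0.47, heavy=0.33; AND[a·b] → w = 0.1551
R4: ¬heavy=1−0.33=0.67, high=0.47; AND[a·b] → w = 0.3149
Rules with consequent 'high': {R1, R3} → strengths 0.0891, 0.1551
Aggregate via t-conorm [a + b − a·b]: 0.2304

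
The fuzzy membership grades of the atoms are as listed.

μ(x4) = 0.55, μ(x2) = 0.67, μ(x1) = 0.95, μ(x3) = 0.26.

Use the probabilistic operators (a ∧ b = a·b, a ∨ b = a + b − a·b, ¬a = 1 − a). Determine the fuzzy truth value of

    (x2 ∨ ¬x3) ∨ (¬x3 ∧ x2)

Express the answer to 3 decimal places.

0.957

¬x3 = 1 − 0.2600 = 0.7400
x2 ∨ ¬x3 = a + b − a·b on (0.6700, 0.7400) = 0.9142
¬x3 = 1 − 0.2600 = 0.7400
¬x3 ∧ x2 = a·b on (0.7400, 0.6700) = 0.4958
(x2 ∨ ¬x3) ∨ (¬x3 ∧ x2) = a + b − a·b on (0.9142, 0.4958) = 0.9567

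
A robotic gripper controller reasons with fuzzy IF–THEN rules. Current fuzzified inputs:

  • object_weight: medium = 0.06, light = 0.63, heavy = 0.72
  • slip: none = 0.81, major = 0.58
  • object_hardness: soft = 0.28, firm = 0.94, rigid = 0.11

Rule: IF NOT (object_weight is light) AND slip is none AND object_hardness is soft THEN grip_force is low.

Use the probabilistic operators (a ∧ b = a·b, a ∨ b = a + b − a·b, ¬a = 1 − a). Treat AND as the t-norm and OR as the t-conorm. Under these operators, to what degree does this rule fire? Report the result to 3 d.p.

0.084

firing strength: ¬light=1−0.63=0.37, none=0.81, soft=0.28; AND[a·b] → w = 0.0839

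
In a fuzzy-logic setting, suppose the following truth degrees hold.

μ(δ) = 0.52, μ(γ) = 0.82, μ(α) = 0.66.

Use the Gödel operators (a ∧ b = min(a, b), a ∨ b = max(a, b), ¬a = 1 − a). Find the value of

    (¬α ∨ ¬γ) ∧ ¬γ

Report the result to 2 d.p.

0.18

¬α = 1 − 0.66 = 0.34
¬γ = 1 − 0.82 = 0.18
¬α ∨ ¬γ = max(a, b) on (0.34, 0.18) = 0.34
¬γ = 1 − 0.82 = 0.18
(¬α ∨ ¬γ) ∧ ¬γ = min(a, b) on (0.34, 0.18) = 0.18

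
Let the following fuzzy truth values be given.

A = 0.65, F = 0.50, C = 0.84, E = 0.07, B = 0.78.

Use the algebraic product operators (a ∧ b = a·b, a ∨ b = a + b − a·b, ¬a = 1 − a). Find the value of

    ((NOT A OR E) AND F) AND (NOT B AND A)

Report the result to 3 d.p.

NOT A = 1 − 0.6500 = 0.3500
NOT A OR E = a + b − a·b on (0.3500, 0.0700) = 0.3955
(NOT A OR E) AND F = a·b on (0.3955, 0.5000) = 0.1977
NOT B = 1 − 0.7800 = 0.2200
NOT B AND A = a·b on (0.2200, 0.6500) = 0.1430
((NOT A OR E) AND F) AND (NOT B AND A) = a·b on (0.1977, 0.1430) = 0.0283

0.028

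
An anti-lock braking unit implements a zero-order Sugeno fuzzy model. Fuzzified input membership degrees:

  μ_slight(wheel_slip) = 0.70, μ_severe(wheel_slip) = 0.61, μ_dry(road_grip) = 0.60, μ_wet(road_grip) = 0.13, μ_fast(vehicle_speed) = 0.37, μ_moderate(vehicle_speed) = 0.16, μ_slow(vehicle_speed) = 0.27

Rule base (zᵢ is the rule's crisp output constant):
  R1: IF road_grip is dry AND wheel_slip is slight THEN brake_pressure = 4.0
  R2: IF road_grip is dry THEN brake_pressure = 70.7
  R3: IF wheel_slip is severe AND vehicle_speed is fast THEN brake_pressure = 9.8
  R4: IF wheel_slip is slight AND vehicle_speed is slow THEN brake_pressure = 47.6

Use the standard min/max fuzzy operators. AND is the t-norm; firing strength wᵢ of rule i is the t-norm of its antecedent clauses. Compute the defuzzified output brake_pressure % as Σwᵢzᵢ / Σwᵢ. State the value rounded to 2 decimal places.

R1 (z=4.0): dry=0.60, slight=0.70; AND[min(a, b)] → w = 0.60
R2 (z=70.7): dry=0.60 → w = 0.60
R3 (z=9.8): severe=0.61, fast=0.37; AND[min(a, b)] → w = 0.37
R4 (z=47.6): slight=0.70, slow=0.27; AND[min(a, b)] → w = 0.27
Weighted average = (0.60·4.0 + 0.60·70.7 + 0.37·9.8 + 0.27·47.6) / (0.60 + 0.60 + 0.37 + 0.27)
  = 61.2980 / 1.8400 = 33.31

33.31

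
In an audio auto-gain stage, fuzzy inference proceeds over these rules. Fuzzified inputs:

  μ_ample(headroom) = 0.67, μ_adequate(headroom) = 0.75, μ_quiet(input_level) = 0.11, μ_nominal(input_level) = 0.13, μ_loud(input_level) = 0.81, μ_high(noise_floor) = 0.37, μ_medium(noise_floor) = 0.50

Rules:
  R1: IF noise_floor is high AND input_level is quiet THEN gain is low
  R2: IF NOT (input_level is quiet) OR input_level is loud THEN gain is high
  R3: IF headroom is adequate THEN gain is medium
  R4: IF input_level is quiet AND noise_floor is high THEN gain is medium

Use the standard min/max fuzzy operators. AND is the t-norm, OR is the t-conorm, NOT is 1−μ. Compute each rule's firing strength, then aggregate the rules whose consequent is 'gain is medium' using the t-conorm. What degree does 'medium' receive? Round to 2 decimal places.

R1: high=0.37, quiet=0.11; AND[min(a, b)] → w = 0.11
R2: ¬quiet=1−0.11=0.89, loud=0.81; OR[max(a, b)] → w = 0.89
R3: adequate=0.75 → w = 0.75
R4: quiet=0.11, high=0.37; AND[min(a, b)] → w = 0.11
Rules with consequent 'medium': {R3, R4} → strengths 0.75, 0.11
Aggregate via t-conorm [max(a, b)]: 0.75

0.75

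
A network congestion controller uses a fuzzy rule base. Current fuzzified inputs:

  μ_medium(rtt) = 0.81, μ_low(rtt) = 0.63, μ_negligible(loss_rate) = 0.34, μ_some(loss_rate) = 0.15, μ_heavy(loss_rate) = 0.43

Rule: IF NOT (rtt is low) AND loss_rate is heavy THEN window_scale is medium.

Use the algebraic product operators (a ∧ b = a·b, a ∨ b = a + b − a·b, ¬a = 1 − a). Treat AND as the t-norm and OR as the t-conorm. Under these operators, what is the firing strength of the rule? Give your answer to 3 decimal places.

0.159

firing strength: ¬low=1−0.63=0.37, heavy=0.43; AND[a·b] → w = 0.1591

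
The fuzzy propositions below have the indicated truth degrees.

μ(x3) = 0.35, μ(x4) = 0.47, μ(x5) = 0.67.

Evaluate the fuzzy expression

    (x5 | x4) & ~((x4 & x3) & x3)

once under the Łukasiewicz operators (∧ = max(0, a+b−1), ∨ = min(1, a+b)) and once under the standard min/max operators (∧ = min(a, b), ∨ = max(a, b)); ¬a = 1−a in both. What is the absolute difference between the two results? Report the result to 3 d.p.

0.350

Under Łukasiewicz:
  x5 | x4 = min(1, a+b) on (0.67, 0.47) = 1.00
  x4 & x3 = max(0, a+b−1) on (0.47, 0.35) = 0.00
  (x4 & x3) & x3 = max(0, a+b−1) on (0.00, 0.35) = 0.00
  ~((x4 & x3) & x3) = 1 − 0.00 = 1.00
  (x5 | x4) & ~((x4 & x3) & x3) = max(0, a+b−1) on (1.00, 1.00) = 1.00
  → value = 1.0000
Under standard min/max:
  x5 | x4 = max(a, b) on (0.67, 0.47) = 0.67
  x4 & x3 = min(a, b) on (0.47, 0.35) = 0.35
  (x4 & x3) & x3 = min(a, b) on (0.35, 0.35) = 0.35
  ~((x4 & x3) & x3) = 1 − 0.35 = 0.65
  (x5 | x4) & ~((x4 & x3) & x3) = min(a, b) on (0.67, 0.65) = 0.65
  → value = 0.6500
|1.0000 − 0.6500| = 0.350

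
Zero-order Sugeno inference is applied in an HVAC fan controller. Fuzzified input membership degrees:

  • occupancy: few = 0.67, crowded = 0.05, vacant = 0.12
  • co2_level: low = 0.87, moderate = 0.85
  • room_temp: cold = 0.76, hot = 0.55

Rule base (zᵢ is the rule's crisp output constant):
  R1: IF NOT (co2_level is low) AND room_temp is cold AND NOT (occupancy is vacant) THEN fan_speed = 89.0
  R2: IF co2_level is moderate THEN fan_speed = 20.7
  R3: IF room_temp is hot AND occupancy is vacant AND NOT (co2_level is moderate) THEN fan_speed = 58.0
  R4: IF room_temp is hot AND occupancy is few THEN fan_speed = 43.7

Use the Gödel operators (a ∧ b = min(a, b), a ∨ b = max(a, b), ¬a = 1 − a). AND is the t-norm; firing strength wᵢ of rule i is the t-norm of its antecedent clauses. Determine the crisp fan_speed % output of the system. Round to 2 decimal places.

R1 (z=89.0): ¬low=1−0.87=0.13, cold=0.76, ¬vacant=1−0.12=0.88; AND[min(a, b)] → w = 0.13
R2 (z=20.7): moderate=0.85 → w = 0.85
R3 (z=58.0): hot=0.55, vacant=0.12, ¬moderate=1−0.85=0.15; AND[min(a, b)] → w = 0.12
R4 (z=43.7): hot=0.55, few=0.67; AND[min(a, b)] → w = 0.55
Weighted average = (0.13·89.0 + 0.85·20.7 + 0.12·58.0 + 0.55·43.7) / (0.13 + 0.85 + 0.12 + 0.55)
  = 60.1600 / 1.6500 = 36.46

36.46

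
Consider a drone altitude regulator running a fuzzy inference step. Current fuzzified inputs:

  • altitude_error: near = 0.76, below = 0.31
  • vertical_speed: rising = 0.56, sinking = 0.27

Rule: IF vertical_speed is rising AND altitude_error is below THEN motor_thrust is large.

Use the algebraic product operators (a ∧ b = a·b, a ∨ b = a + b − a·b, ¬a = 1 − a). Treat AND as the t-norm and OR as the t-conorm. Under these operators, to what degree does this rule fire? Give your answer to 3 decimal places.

firing strength: rising=0.56, below=0.31; AND[a·b] → w = 0.1736

0.174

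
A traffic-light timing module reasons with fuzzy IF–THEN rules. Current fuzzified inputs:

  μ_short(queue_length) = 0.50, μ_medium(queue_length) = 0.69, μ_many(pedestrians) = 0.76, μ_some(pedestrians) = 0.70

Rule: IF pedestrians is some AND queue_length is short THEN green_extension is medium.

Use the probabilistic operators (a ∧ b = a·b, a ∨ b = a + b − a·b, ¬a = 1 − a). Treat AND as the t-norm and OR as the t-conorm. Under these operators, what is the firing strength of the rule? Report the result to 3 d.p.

0.350

firing strength: some=0.70, short=0.50; AND[a·b] → w = 0.3500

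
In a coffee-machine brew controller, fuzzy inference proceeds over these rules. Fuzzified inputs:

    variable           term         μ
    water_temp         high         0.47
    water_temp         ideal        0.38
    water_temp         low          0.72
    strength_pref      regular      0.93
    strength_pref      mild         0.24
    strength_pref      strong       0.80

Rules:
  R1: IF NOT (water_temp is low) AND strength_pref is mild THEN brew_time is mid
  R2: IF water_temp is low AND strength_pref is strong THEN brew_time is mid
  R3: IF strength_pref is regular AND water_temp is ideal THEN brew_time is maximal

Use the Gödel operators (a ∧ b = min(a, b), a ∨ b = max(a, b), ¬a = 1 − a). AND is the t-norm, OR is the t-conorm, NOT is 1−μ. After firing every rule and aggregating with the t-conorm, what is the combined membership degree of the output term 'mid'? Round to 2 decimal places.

0.72

R1: ¬low=1−0.72=0.28, mild=0.24; AND[min(a, b)] → w = 0.24
R2: low=0.72, strong=0.80; AND[min(a, b)] → w = 0.72
R3: regular=0.93, ideal=0.38; AND[min(a, b)] → w = 0.38
Rules with consequent 'mid': {R1, R2} → strengths 0.24, 0.72
Aggregate via t-conorm [max(a, b)]: 0.72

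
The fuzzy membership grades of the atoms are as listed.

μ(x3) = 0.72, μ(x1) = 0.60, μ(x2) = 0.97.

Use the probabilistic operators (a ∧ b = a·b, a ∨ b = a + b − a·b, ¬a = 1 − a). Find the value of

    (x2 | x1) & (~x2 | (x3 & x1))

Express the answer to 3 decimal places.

0.444

x2 | x1 = a + b − a·b on (0.9700, 0.6000) = 0.9880
~x2 = 1 − 0.9700 = 0.0300
x3 & x1 = a·b on (0.7200, 0.6000) = 0.4320
~x2 | (x3 & x1) = a + b − a·b on (0.0300, 0.4320) = 0.4490
(x2 | x1) & (~x2 | (x3 & x1)) = a·b on (0.9880, 0.4490) = 0.4437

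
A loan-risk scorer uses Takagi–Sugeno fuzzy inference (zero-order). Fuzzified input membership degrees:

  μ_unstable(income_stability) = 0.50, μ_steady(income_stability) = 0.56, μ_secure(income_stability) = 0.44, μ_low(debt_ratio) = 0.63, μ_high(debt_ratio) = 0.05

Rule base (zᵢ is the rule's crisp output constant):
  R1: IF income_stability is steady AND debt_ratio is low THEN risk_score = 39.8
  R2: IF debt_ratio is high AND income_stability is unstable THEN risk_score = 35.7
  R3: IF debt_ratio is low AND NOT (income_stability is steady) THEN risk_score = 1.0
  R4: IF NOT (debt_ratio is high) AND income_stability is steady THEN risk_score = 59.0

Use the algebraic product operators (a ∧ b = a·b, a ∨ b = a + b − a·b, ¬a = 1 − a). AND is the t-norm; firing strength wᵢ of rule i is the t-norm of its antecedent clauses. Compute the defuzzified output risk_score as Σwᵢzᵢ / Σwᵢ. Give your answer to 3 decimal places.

39.258

R1 (z=39.8): steady=0.56, low=0.63; AND[a·b] → w = 0.3528
R2 (z=35.7): high=0.05, unstable=0.50; AND[a·b] → w = 0.0250
R3 (z=1.0): low=0.63, ¬steady=1−0.56=0.44; AND[a·b] → w = 0.2772
R4 (z=59.0): ¬high=1−0.05=0.95, steady=0.56; AND[a·b] → w = 0.5320
Weighted average = (0.3528·39.8 + 0.0250·35.7 + 0.2772·1.0 + 0.5320·59.0) / (0.3528 + 0.0250 + 0.2772 + 0.5320)
  = 46.5991 / 1.1870 = 39.258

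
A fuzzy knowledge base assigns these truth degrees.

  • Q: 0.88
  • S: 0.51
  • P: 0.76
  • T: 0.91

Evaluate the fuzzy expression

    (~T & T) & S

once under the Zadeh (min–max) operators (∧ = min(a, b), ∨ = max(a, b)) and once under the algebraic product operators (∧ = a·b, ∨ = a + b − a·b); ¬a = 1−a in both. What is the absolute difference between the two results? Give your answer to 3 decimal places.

0.048

Under Zadeh (min–max):
  ~T = 1 − 0.91 = 0.09
  ~T & T = min(a, b) on (0.09, 0.91) = 0.09
  (~T & T) & S = min(a, b) on (0.09, 0.51) = 0.09
  → value = 0.0900
Under algebraic product:
  ~T = 1 − 0.9100 = 0.0900
  ~T & T = a·b on (0.0900, 0.9100) = 0.0819
  (~T & T) & S = a·b on (0.0819, 0.5100) = 0.0418
  → value = 0.0418
|0.0900 − 0.0418| = 0.048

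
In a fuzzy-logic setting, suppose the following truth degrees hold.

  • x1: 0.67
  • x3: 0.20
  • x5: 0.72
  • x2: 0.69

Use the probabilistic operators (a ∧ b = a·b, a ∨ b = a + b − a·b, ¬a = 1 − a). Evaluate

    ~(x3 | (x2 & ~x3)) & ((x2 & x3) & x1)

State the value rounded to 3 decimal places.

0.033

~x3 = 1 − 0.2000 = 0.8000
x2 & ~x3 = a·b on (0.6900, 0.8000) = 0.5520
x3 | (x2 & ~x3) = a + b − a·b on (0.2000, 0.5520) = 0.6416
~(x3 | (x2 & ~x3)) = 1 − 0.6416 = 0.3584
x2 & x3 = a·b on (0.6900, 0.2000) = 0.1380
(x2 & x3) & x1 = a·b on (0.1380, 0.6700) = 0.0925
~(x3 | (x2 & ~x3)) & ((x2 & x3) & x1) = a·b on (0.3584, 0.0925) = 0.0331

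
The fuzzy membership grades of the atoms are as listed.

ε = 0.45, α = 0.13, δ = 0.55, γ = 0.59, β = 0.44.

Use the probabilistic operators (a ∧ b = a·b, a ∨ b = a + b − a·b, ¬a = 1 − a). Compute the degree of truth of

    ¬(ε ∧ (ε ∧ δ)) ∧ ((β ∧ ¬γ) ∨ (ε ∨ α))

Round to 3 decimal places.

ε ∧ δ = a·b on (0.4500, 0.5500) = 0.2475
ε ∧ (ε ∧ δ) = a·b on (0.4500, 0.2475) = 0.1114
¬(ε ∧ (ε ∧ δ)) = 1 − 0.1114 = 0.8886
¬γ = 1 − 0.5900 = 0.4100
β ∧ ¬γ = a·b on (0.4400, 0.4100) = 0.1804
ε ∨ α = a + b − a·b on (0.4500, 0.1300) = 0.5215
(β ∧ ¬γ) ∨ (ε ∨ α) = a + b − a·b on (0.1804, 0.5215) = 0.6078
¬(ε ∧ (ε ∧ δ)) ∧ ((β ∧ ¬γ) ∨ (ε ∨ α)) = a·b on (0.8886, 0.6078) = 0.5401

0.540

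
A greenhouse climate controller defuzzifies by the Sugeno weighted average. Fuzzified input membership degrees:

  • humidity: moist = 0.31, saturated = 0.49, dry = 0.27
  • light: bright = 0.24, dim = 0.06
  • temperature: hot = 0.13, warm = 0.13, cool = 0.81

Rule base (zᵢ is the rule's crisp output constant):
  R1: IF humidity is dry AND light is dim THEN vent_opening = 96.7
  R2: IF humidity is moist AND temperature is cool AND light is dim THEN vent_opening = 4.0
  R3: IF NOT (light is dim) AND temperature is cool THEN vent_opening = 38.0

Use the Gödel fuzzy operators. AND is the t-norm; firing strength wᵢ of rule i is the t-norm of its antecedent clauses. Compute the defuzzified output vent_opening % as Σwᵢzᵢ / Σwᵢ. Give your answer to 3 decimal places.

39.594

R1 (z=96.7): dry=0.27, dim=0.06; AND[min(a, b)] → w = 0.06
R2 (z=4.0): moist=0.31, cool=0.81, dim=0.06; AND[min(a, b)] → w = 0.06
R3 (z=38.0): ¬dim=1−0.06=0.94, cool=0.81; AND[min(a, b)] → w = 0.81
Weighted average = (0.06·96.7 + 0.06·4.0 + 0.81·38.0) / (0.06 + 0.06 + 0.81)
  = 36.8220 / 0.9300 = 39.594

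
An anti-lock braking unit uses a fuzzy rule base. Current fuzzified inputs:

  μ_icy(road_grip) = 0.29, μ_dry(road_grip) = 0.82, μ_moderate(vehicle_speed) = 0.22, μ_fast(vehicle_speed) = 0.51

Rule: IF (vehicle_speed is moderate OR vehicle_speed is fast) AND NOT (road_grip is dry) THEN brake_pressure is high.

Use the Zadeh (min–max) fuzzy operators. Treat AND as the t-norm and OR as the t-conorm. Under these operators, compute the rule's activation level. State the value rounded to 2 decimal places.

firing strength: (moderate=0.22 OR fast=0.51) = 0.51; AND[min(a, b)] with ¬dry=1−0.82=0.18 → w = 0.18

0.18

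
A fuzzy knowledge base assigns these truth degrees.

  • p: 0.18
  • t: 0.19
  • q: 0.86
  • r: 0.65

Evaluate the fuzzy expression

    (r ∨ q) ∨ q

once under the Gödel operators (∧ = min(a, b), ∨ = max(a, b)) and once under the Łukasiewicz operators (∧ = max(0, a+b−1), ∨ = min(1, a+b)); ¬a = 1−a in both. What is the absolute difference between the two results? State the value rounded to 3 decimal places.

0.140

Under Gödel:
  r ∨ q = max(a, b) on (0.65, 0.86) = 0.86
  (r ∨ q) ∨ q = max(a, b) on (0.86, 0.86) = 0.86
  → value = 0.8600
Under Łukasiewicz:
  r ∨ q = min(1, a+b) on (0.65, 0.86) = 1.00
  (r ∨ q) ∨ q = min(1, a+b) on (1.00, 0.86) = 1.00
  → value = 1.0000
|0.8600 − 1.0000| = 0.140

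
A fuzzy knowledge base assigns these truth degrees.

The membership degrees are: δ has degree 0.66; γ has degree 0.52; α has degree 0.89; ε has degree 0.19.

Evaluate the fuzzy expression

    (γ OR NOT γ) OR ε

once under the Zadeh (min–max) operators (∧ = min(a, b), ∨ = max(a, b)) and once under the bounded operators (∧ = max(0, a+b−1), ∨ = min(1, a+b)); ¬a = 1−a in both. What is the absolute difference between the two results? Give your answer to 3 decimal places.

Under Zadeh (min–max):
  NOT γ = 1 − 0.52 = 0.48
  γ OR NOT γ = max(a, b) on (0.52, 0.48) = 0.52
  (γ OR NOT γ) OR ε = max(a, b) on (0.52, 0.19) = 0.52
  → value = 0.5200
Under bounded:
  NOT γ = 1 − 0.52 = 0.48
  γ OR NOT γ = min(1, a+b) on (0.52, 0.48) = 1.00
  (γ OR NOT γ) OR ε = min(1, a+b) on (1.00, 0.19) = 1.00
  → value = 1.0000
|0.5200 − 1.0000| = 0.480

0.480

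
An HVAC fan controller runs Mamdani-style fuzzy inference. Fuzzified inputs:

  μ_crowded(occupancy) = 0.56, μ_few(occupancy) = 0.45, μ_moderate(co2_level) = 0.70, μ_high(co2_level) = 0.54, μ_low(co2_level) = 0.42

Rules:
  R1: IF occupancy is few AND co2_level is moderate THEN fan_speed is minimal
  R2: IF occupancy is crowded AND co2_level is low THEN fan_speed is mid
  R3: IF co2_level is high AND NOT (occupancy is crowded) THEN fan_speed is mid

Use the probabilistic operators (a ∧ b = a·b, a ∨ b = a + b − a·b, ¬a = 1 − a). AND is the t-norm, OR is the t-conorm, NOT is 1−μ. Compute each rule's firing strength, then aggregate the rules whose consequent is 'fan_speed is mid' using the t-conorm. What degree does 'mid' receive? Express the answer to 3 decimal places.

R1: few=0.45, moderate=0.70; AND[a·b] → w = 0.3150
R2: crowded=0.56, low=0.42; AND[a·b] → w = 0.2352
R3: high=0.54, ¬crowded=1−0.56=0.44; AND[a·b] → w = 0.2376
Rules with consequent 'mid': {R2, R3} → strengths 0.2352, 0.2376
Aggregate via t-conorm [a + b − a·b]: 0.4169

0.417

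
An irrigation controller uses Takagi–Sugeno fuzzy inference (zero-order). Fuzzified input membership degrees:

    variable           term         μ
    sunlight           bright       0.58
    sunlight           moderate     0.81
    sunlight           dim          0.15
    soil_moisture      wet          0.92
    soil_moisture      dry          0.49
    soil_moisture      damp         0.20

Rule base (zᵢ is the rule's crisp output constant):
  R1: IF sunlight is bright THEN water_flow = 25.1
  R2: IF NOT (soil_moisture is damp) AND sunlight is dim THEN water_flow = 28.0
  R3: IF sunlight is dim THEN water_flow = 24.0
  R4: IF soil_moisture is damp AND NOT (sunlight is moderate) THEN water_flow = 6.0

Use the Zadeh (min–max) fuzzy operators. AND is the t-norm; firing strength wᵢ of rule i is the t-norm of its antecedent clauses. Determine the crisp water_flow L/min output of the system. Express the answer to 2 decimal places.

R1 (z=25.1): bright=0.58 → w = 0.58
R2 (z=28.0): ¬damp=1−0.20=0.80, dim=0.15; AND[min(a, b)] → w = 0.15
R3 (z=24.0): dim=0.15 → w = 0.15
R4 (z=6.0): damp=0.20, ¬moderate=1−0.81=0.19; AND[min(a, b)] → w = 0.19
Weighted average = (0.58·25.1 + 0.15·28.0 + 0.15·24.0 + 0.19·6.0) / (0.58 + 0.15 + 0.15 + 0.19)
  = 23.4980 / 1.0700 = 21.96

21.96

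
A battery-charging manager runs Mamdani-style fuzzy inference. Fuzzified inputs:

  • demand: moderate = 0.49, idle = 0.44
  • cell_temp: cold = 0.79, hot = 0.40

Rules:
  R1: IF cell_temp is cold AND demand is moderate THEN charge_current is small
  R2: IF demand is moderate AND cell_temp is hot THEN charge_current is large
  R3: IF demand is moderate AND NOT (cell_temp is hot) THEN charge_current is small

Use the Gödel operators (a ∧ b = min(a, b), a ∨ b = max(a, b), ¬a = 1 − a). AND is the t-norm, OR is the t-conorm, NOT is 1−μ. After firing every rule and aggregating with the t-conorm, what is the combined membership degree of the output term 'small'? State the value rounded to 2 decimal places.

0.49

R1: cold=0.79, moderate=0.49; AND[min(a, b)] → w = 0.49
R2: moderate=0.49, hot=0.40; AND[min(a, b)] → w = 0.40
R3: moderate=0.49, ¬hot=1−0.40=0.60; AND[min(a, b)] → w = 0.49
Rules with consequent 'small': {R1, R3} → strengths 0.49, 0.49
Aggregate via t-conorm [max(a, b)]: 0.49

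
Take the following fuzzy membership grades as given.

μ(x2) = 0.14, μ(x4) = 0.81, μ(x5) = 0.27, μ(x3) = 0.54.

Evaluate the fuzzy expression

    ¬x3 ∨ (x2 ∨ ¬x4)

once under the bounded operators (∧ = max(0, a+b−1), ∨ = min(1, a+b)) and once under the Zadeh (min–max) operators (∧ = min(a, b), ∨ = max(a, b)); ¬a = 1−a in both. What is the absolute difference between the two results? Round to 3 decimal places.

Under bounded:
  ¬x3 = 1 − 0.54 = 0.46
  ¬x4 = 1 − 0.81 = 0.19
  x2 ∨ ¬x4 = min(1, a+b) on (0.14, 0.19) = 0.33
  ¬x3 ∨ (x2 ∨ ¬x4) = min(1, a+b) on (0.46, 0.33) = 0.79
  → value = 0.7900
Under Zadeh (min–max):
  ¬x3 = 1 − 0.54 = 0.46
  ¬x4 = 1 − 0.81 = 0.19
  x2 ∨ ¬x4 = max(a, b) on (0.14, 0.19) = 0.19
  ¬x3 ∨ (x2 ∨ ¬x4) = max(a, b) on (0.46, 0.19) = 0.46
  → value = 0.4600
|0.7900 − 0.4600| = 0.330

0.330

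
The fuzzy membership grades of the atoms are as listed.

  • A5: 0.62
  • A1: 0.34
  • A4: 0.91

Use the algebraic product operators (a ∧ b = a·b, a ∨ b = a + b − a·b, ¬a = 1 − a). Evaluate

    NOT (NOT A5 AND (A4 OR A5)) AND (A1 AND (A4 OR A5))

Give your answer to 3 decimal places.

NOT A5 = 1 − 0.6200 = 0.3800
A4 OR A5 = a + b − a·b on (0.9100, 0.6200) = 0.9658
NOT A5 AND (A4 OR A5) = a·b on (0.3800, 0.9658) = 0.3670
NOT (NOT A5 AND (A4 OR A5)) = 1 − 0.3670 = 0.6330
A4 OR A5 = a + b − a·b on (0.9100, 0.6200) = 0.9658
A1 AND (A4 OR A5) = a·b on (0.3400, 0.9658) = 0.3284
NOT (NOT A5 AND (A4 OR A5)) AND (A1 AND (A4 OR A5)) = a·b on (0.6330, 0.3284) = 0.2079

0.208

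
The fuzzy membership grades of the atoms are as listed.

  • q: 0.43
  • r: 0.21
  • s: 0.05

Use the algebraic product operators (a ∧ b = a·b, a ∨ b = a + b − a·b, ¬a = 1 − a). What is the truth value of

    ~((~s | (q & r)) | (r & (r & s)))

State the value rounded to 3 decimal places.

~s = 1 − 0.0500 = 0.9500
q & r = a·b on (0.4300, 0.2100) = 0.0903
~s | (q & r) = a + b − a·b on (0.9500, 0.0903) = 0.9545
r & s = a·b on (0.2100, 0.0500) = 0.0105
r & (r & s) = a·b on (0.2100, 0.0105) = 0.0022
(~s | (q & r)) | (r & (r & s)) = a + b − a·b on (0.9545, 0.0022) = 0.9546
~((~s | (q & r)) | (r & (r & s))) = 1 − 0.9546 = 0.0454

0.045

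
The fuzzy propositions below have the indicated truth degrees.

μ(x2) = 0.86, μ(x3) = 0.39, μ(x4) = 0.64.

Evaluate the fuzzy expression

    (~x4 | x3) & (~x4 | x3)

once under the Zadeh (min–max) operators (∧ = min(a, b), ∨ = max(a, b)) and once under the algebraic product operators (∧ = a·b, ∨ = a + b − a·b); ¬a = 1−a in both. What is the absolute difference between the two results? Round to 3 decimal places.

0.018

Under Zadeh (min–max):
  ~x4 = 1 − 0.64 = 0.36
  ~x4 | x3 = max(a, b) on (0.36, 0.39) = 0.39
  ~x4 = 1 − 0.64 = 0.36
  ~x4 | x3 = max(a, b) on (0.36, 0.39) = 0.39
  (~x4 | x3) & (~x4 | x3) = min(a, b) on (0.39, 0.39) = 0.39
  → value = 0.3900
Under algebraic product:
  ~x4 = 1 − 0.6400 = 0.3600
  ~x4 | x3 = a + b − a·b on (0.3600, 0.3900) = 0.6096
  ~x4 = 1 − 0.6400 = 0.3600
  ~x4 | x3 = a + b − a·b on (0.3600, 0.3900) = 0.6096
  (~x4 | x3) & (~x4 | x3) = a·b on (0.6096, 0.6096) = 0.3716
  → value = 0.3716
|0.3900 − 0.3716| = 0.018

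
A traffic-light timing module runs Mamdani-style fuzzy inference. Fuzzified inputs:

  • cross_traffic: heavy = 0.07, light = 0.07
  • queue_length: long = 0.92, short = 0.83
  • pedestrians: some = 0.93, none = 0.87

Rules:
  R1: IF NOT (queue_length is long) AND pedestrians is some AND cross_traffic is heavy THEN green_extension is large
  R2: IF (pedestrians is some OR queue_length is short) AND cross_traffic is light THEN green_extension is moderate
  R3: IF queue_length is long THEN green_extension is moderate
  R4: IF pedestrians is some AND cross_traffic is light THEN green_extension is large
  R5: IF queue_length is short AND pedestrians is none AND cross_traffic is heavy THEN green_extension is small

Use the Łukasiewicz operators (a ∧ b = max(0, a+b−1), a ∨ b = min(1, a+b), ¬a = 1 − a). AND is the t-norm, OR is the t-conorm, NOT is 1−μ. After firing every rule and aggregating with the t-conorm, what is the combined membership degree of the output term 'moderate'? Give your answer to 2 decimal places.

R1: ¬long=1−0.92=0.08, some=0.93, heavy=0.07; AND[max(0, a+b−1)] → w = 0.00
R2: (some=0.93 OR short=0.83) = 1.00; AND[max(0, a+b−1)] with light=0.07 → w = 0.07
R3: long=0.92 → w = 0.92
R4: some=0.93, light=0.07; AND[max(0, a+b−1)] → w = 0.00
R5: short=0.83, none=0.87, heavy=0.07; AND[max(0, a+b−1)] → w = 0.00
Rules with consequent 'moderate': {R2, R3} → strengths 0.07, 0.92
Aggregate via t-conorm [min(1, a+b)]: 0.99

0.99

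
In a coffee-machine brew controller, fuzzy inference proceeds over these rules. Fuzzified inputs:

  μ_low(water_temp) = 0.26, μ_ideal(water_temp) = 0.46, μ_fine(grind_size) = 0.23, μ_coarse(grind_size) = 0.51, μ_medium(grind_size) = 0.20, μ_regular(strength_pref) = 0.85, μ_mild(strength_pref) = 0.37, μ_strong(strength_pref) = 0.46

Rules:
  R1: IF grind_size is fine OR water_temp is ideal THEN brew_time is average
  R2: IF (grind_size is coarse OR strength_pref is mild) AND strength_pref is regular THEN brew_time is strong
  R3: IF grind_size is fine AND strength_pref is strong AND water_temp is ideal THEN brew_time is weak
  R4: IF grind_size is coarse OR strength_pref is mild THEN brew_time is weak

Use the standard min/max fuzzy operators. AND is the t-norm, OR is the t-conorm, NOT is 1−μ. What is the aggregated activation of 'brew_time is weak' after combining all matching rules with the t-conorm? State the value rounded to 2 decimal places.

0.51

R1: fine=0.23, ideal=0.46; OR[max(a, b)] → w = 0.46
R2: (coarse=0.51 OR mild=0.37) = 0.51; AND[min(a, b)] with regular=0.85 → w = 0.51
R3: fine=0.23, strong=0.46, ideal=0.46; AND[min(a, b)] → w = 0.23
R4: coarse=0.51, mild=0.37; OR[max(a, b)] → w = 0.51
Rules with consequent 'weak': {R3, R4} → strengths 0.23, 0.51
Aggregate via t-conorm [max(a, b)]: 0.51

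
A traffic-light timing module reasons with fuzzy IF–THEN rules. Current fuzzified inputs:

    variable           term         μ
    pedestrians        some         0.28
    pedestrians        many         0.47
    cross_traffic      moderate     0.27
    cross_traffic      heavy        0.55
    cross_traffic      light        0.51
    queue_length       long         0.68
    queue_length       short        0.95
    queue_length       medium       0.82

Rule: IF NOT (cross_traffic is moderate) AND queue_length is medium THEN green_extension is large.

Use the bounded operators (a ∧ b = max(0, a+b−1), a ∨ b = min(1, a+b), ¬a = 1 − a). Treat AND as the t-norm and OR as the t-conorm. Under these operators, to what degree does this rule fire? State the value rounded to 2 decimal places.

firing strength: ¬moderate=1−0.27=0.73, medium=0.82; AND[max(0, a+b−1)] → w = 0.55

0.55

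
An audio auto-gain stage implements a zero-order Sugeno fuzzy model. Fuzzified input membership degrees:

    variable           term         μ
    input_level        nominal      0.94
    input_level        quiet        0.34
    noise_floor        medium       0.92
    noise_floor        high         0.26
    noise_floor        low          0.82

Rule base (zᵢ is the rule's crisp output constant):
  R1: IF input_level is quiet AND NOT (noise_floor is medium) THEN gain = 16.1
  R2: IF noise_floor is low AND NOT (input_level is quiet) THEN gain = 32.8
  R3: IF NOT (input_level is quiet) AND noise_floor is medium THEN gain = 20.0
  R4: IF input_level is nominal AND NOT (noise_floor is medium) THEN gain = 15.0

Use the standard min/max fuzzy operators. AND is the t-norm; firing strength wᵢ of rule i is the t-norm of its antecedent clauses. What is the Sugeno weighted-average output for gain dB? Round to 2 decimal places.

25.23

R1 (z=16.1): quiet=0.34, ¬medium=1−0.92=0.08; AND[min(a, b)] → w = 0.08
R2 (z=32.8): low=0.82, ¬quiet=1−0.34=0.66; AND[min(a, b)] → w = 0.66
R3 (z=20.0): ¬quiet=1−0.34=0.66, medium=0.92; AND[min(a, b)] → w = 0.66
R4 (z=15.0): nominal=0.94, ¬medium=1−0.92=0.08; AND[min(a, b)] → w = 0.08
Weighted average = (0.08·16.1 + 0.66·32.8 + 0.66·20.0 + 0.08·15.0) / (0.08 + 0.66 + 0.66 + 0.08)
  = 37.3360 / 1.4800 = 25.23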